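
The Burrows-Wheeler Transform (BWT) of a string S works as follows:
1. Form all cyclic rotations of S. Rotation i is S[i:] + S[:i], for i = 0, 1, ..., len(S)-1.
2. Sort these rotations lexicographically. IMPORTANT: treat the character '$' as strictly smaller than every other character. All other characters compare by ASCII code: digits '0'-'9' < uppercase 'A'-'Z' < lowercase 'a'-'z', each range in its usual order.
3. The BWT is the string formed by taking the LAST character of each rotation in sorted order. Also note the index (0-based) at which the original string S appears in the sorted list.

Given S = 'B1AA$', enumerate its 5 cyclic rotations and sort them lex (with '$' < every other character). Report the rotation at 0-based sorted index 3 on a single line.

Answer: AA$B1

Derivation:
All 5 rotations (rotation i = S[i:]+S[:i]):
  rot[0] = B1AA$
  rot[1] = 1AA$B
  rot[2] = AA$B1
  rot[3] = A$B1A
  rot[4] = $B1AA
Sorted (with $ < everything):
  sorted[0] = $B1AA
  sorted[1] = 1AA$B
  sorted[2] = A$B1A
  sorted[3] = AA$B1
  sorted[4] = B1AA$
sorted[3] = AA$B1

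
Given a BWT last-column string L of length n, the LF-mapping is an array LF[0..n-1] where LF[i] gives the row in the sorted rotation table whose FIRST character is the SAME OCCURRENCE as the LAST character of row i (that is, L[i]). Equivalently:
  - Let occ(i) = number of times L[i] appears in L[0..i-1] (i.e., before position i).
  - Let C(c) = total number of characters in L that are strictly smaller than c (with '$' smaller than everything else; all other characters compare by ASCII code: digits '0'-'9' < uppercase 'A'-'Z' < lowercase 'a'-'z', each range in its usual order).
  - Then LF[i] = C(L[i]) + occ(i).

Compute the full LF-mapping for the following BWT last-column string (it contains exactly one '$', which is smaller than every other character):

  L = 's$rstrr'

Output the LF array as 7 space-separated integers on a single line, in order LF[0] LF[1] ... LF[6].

Answer: 4 0 1 5 6 2 3

Derivation:
Char counts: '$':1, 'r':3, 's':2, 't':1
C (first-col start): C('$')=0, C('r')=1, C('s')=4, C('t')=6
L[0]='s': occ=0, LF[0]=C('s')+0=4+0=4
L[1]='$': occ=0, LF[1]=C('$')+0=0+0=0
L[2]='r': occ=0, LF[2]=C('r')+0=1+0=1
L[3]='s': occ=1, LF[3]=C('s')+1=4+1=5
L[4]='t': occ=0, LF[4]=C('t')+0=6+0=6
L[5]='r': occ=1, LF[5]=C('r')+1=1+1=2
L[6]='r': occ=2, LF[6]=C('r')+2=1+2=3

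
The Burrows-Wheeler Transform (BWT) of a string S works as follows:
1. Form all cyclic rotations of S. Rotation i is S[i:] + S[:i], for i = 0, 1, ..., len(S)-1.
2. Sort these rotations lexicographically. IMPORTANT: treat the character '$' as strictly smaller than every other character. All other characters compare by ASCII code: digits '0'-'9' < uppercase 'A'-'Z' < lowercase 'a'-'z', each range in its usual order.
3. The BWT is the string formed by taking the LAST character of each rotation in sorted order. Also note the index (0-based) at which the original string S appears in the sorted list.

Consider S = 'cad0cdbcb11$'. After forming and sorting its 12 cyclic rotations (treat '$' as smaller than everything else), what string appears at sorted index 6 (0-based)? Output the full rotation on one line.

All 12 rotations (rotation i = S[i:]+S[:i]):
  rot[0] = cad0cdbcb11$
  rot[1] = ad0cdbcb11$c
  rot[2] = d0cdbcb11$ca
  rot[3] = 0cdbcb11$cad
  rot[4] = cdbcb11$cad0
  rot[5] = dbcb11$cad0c
  rot[6] = bcb11$cad0cd
  rot[7] = cb11$cad0cdb
  rot[8] = b11$cad0cdbc
  rot[9] = 11$cad0cdbcb
  rot[10] = 1$cad0cdbcb1
  rot[11] = $cad0cdbcb11
Sorted (with $ < everything):
  sorted[0] = $cad0cdbcb11
  sorted[1] = 0cdbcb11$cad
  sorted[2] = 1$cad0cdbcb1
  sorted[3] = 11$cad0cdbcb
  sorted[4] = ad0cdbcb11$c
  sorted[5] = b11$cad0cdbc
  sorted[6] = bcb11$cad0cd
  sorted[7] = cad0cdbcb11$
  sorted[8] = cb11$cad0cdb
  sorted[9] = cdbcb11$cad0
  sorted[10] = d0cdbcb11$ca
  sorted[11] = dbcb11$cad0c
sorted[6] = bcb11$cad0cd

Answer: bcb11$cad0cd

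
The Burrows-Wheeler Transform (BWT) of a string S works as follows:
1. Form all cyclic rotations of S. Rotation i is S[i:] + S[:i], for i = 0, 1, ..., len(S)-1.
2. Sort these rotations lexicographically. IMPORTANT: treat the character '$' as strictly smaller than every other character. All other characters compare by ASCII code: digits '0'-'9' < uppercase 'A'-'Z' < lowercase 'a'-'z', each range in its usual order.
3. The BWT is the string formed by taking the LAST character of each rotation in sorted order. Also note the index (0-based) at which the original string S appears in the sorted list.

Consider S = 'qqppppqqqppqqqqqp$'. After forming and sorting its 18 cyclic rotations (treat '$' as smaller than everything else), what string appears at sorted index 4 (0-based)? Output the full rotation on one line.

All 18 rotations (rotation i = S[i:]+S[:i]):
  rot[0] = qqppppqqqppqqqqqp$
  rot[1] = qppppqqqppqqqqqp$q
  rot[2] = ppppqqqppqqqqqp$qq
  rot[3] = pppqqqppqqqqqp$qqp
  rot[4] = ppqqqppqqqqqp$qqpp
  rot[5] = pqqqppqqqqqp$qqppp
  rot[6] = qqqppqqqqqp$qqpppp
  rot[7] = qqppqqqqqp$qqppppq
  rot[8] = qppqqqqqp$qqppppqq
  rot[9] = ppqqqqqp$qqppppqqq
  rot[10] = pqqqqqp$qqppppqqqp
  rot[11] = qqqqqp$qqppppqqqpp
  rot[12] = qqqqp$qqppppqqqppq
  rot[13] = qqqp$qqppppqqqppqq
  rot[14] = qqp$qqppppqqqppqqq
  rot[15] = qp$qqppppqqqppqqqq
  rot[16] = p$qqppppqqqppqqqqq
  rot[17] = $qqppppqqqppqqqqqp
Sorted (with $ < everything):
  sorted[0] = $qqppppqqqppqqqqqp
  sorted[1] = p$qqppppqqqppqqqqq
  sorted[2] = ppppqqqppqqqqqp$qq
  sorted[3] = pppqqqppqqqqqp$qqp
  sorted[4] = ppqqqppqqqqqp$qqpp
  sorted[5] = ppqqqqqp$qqppppqqq
  sorted[6] = pqqqppqqqqqp$qqppp
  sorted[7] = pqqqqqp$qqppppqqqp
  sorted[8] = qp$qqppppqqqppqqqq
  sorted[9] = qppppqqqppqqqqqp$q
  sorted[10] = qppqqqqqp$qqppppqq
  sorted[11] = qqp$qqppppqqqppqqq
  sorted[12] = qqppppqqqppqqqqqp$
  sorted[13] = qqppqqqqqp$qqppppq
  sorted[14] = qqqp$qqppppqqqppqq
  sorted[15] = qqqppqqqqqp$qqpppp
  sorted[16] = qqqqp$qqppppqqqppq
  sorted[17] = qqqqqp$qqppppqqqpp
sorted[4] = ppqqqppqqqqqp$qqpp

Answer: ppqqqppqqqqqp$qqpp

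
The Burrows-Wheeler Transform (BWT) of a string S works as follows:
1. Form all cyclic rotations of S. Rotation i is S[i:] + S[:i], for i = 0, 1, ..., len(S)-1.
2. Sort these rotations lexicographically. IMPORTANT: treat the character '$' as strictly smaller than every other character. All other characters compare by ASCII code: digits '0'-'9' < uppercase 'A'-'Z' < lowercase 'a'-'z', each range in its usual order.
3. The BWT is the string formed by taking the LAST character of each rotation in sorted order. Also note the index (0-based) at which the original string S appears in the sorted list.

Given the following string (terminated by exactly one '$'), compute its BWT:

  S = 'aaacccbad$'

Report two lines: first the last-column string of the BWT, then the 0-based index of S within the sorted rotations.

All 10 rotations (rotation i = S[i:]+S[:i]):
  rot[0] = aaacccbad$
  rot[1] = aacccbad$a
  rot[2] = acccbad$aa
  rot[3] = cccbad$aaa
  rot[4] = ccbad$aaac
  rot[5] = cbad$aaacc
  rot[6] = bad$aaaccc
  rot[7] = ad$aaacccb
  rot[8] = d$aaacccba
  rot[9] = $aaacccbad
Sorted (with $ < everything):
  sorted[0] = $aaacccbad  (last char: 'd')
  sorted[1] = aaacccbad$  (last char: '$')
  sorted[2] = aacccbad$a  (last char: 'a')
  sorted[3] = acccbad$aa  (last char: 'a')
  sorted[4] = ad$aaacccb  (last char: 'b')
  sorted[5] = bad$aaaccc  (last char: 'c')
  sorted[6] = cbad$aaacc  (last char: 'c')
  sorted[7] = ccbad$aaac  (last char: 'c')
  sorted[8] = cccbad$aaa  (last char: 'a')
  sorted[9] = d$aaacccba  (last char: 'a')
Last column: d$aabcccaa
Original string S is at sorted index 1

Answer: d$aabcccaa
1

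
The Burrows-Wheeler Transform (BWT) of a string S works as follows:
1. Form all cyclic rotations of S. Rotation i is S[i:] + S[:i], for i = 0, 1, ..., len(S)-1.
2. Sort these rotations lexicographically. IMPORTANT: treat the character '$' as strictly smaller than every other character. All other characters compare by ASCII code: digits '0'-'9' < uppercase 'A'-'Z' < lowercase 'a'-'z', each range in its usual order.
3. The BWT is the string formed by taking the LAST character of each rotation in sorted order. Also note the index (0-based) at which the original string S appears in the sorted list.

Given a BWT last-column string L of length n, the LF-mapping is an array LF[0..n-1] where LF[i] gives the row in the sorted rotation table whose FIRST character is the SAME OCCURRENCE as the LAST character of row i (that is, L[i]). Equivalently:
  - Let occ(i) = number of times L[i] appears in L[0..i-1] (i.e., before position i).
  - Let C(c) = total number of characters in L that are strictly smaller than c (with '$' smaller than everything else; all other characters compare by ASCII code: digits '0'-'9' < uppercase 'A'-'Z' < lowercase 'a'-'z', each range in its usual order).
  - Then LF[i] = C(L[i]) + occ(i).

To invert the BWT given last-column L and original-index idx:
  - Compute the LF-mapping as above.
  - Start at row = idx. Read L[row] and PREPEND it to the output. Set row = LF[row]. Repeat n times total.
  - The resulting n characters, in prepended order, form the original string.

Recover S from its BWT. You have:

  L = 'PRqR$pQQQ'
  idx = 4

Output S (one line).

Answer: QqQRQpRP$

Derivation:
LF mapping: 1 5 8 6 0 7 2 3 4
Walk LF starting at row 4, prepending L[row]:
  step 1: row=4, L[4]='$', prepend. Next row=LF[4]=0
  step 2: row=0, L[0]='P', prepend. Next row=LF[0]=1
  step 3: row=1, L[1]='R', prepend. Next row=LF[1]=5
  step 4: row=5, L[5]='p', prepend. Next row=LF[5]=7
  step 5: row=7, L[7]='Q', prepend. Next row=LF[7]=3
  step 6: row=3, L[3]='R', prepend. Next row=LF[3]=6
  step 7: row=6, L[6]='Q', prepend. Next row=LF[6]=2
  step 8: row=2, L[2]='q', prepend. Next row=LF[2]=8
  step 9: row=8, L[8]='Q', prepend. Next row=LF[8]=4
Reversed output: QqQRQpRP$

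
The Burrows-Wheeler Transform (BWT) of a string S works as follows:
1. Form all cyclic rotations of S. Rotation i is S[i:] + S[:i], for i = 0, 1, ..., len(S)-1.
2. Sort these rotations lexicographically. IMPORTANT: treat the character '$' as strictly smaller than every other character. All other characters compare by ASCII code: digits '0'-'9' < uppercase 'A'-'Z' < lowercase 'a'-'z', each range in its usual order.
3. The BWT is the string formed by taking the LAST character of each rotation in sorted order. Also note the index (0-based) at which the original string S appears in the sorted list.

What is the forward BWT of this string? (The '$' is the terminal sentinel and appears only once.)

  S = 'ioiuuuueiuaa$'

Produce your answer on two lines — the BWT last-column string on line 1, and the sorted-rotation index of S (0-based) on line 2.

All 13 rotations (rotation i = S[i:]+S[:i]):
  rot[0] = ioiuuuueiuaa$
  rot[1] = oiuuuueiuaa$i
  rot[2] = iuuuueiuaa$io
  rot[3] = uuuueiuaa$ioi
  rot[4] = uuueiuaa$ioiu
  rot[5] = uueiuaa$ioiuu
  rot[6] = ueiuaa$ioiuuu
  rot[7] = eiuaa$ioiuuuu
  rot[8] = iuaa$ioiuuuue
  rot[9] = uaa$ioiuuuuei
  rot[10] = aa$ioiuuuueiu
  rot[11] = a$ioiuuuueiua
  rot[12] = $ioiuuuueiuaa
Sorted (with $ < everything):
  sorted[0] = $ioiuuuueiuaa  (last char: 'a')
  sorted[1] = a$ioiuuuueiua  (last char: 'a')
  sorted[2] = aa$ioiuuuueiu  (last char: 'u')
  sorted[3] = eiuaa$ioiuuuu  (last char: 'u')
  sorted[4] = ioiuuuueiuaa$  (last char: '$')
  sorted[5] = iuaa$ioiuuuue  (last char: 'e')
  sorted[6] = iuuuueiuaa$io  (last char: 'o')
  sorted[7] = oiuuuueiuaa$i  (last char: 'i')
  sorted[8] = uaa$ioiuuuuei  (last char: 'i')
  sorted[9] = ueiuaa$ioiuuu  (last char: 'u')
  sorted[10] = uueiuaa$ioiuu  (last char: 'u')
  sorted[11] = uuueiuaa$ioiu  (last char: 'u')
  sorted[12] = uuuueiuaa$ioi  (last char: 'i')
Last column: aauu$eoiiuuui
Original string S is at sorted index 4

Answer: aauu$eoiiuuui
4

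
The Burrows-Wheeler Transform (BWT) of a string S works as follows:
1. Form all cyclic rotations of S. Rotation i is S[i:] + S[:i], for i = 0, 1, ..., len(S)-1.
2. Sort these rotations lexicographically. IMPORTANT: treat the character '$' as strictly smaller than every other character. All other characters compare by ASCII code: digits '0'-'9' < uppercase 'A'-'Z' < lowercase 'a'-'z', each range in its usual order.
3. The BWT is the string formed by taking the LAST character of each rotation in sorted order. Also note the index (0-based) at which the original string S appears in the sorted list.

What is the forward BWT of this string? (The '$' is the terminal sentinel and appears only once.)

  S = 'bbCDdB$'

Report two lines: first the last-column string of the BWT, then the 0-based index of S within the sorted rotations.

All 7 rotations (rotation i = S[i:]+S[:i]):
  rot[0] = bbCDdB$
  rot[1] = bCDdB$b
  rot[2] = CDdB$bb
  rot[3] = DdB$bbC
  rot[4] = dB$bbCD
  rot[5] = B$bbCDd
  rot[6] = $bbCDdB
Sorted (with $ < everything):
  sorted[0] = $bbCDdB  (last char: 'B')
  sorted[1] = B$bbCDd  (last char: 'd')
  sorted[2] = CDdB$bb  (last char: 'b')
  sorted[3] = DdB$bbC  (last char: 'C')
  sorted[4] = bCDdB$b  (last char: 'b')
  sorted[5] = bbCDdB$  (last char: '$')
  sorted[6] = dB$bbCD  (last char: 'D')
Last column: BdbCb$D
Original string S is at sorted index 5

Answer: BdbCb$D
5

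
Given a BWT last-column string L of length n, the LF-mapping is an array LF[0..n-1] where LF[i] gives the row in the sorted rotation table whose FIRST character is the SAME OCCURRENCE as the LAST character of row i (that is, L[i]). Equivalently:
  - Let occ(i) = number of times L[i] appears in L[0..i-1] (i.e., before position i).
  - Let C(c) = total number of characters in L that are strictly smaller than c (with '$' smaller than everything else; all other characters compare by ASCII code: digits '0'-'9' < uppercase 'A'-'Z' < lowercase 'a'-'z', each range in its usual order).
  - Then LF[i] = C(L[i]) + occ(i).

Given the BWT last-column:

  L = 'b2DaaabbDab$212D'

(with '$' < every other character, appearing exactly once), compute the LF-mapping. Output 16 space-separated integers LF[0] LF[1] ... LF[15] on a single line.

Answer: 12 2 5 8 9 10 13 14 6 11 15 0 3 1 4 7

Derivation:
Char counts: '$':1, '1':1, '2':3, 'D':3, 'a':4, 'b':4
C (first-col start): C('$')=0, C('1')=1, C('2')=2, C('D')=5, C('a')=8, C('b')=12
L[0]='b': occ=0, LF[0]=C('b')+0=12+0=12
L[1]='2': occ=0, LF[1]=C('2')+0=2+0=2
L[2]='D': occ=0, LF[2]=C('D')+0=5+0=5
L[3]='a': occ=0, LF[3]=C('a')+0=8+0=8
L[4]='a': occ=1, LF[4]=C('a')+1=8+1=9
L[5]='a': occ=2, LF[5]=C('a')+2=8+2=10
L[6]='b': occ=1, LF[6]=C('b')+1=12+1=13
L[7]='b': occ=2, LF[7]=C('b')+2=12+2=14
L[8]='D': occ=1, LF[8]=C('D')+1=5+1=6
L[9]='a': occ=3, LF[9]=C('a')+3=8+3=11
L[10]='b': occ=3, LF[10]=C('b')+3=12+3=15
L[11]='$': occ=0, LF[11]=C('$')+0=0+0=0
L[12]='2': occ=1, LF[12]=C('2')+1=2+1=3
L[13]='1': occ=0, LF[13]=C('1')+0=1+0=1
L[14]='2': occ=2, LF[14]=C('2')+2=2+2=4
L[15]='D': occ=2, LF[15]=C('D')+2=5+2=7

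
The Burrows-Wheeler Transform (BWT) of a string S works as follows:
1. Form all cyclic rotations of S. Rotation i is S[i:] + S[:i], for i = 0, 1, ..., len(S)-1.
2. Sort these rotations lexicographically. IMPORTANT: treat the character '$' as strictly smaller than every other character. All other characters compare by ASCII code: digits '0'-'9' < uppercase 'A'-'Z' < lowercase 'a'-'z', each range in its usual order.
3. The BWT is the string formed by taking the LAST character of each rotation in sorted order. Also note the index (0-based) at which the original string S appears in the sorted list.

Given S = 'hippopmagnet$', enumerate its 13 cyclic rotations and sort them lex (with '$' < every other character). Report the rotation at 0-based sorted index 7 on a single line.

All 13 rotations (rotation i = S[i:]+S[:i]):
  rot[0] = hippopmagnet$
  rot[1] = ippopmagnet$h
  rot[2] = ppopmagnet$hi
  rot[3] = popmagnet$hip
  rot[4] = opmagnet$hipp
  rot[5] = pmagnet$hippo
  rot[6] = magnet$hippop
  rot[7] = agnet$hippopm
  rot[8] = gnet$hippopma
  rot[9] = net$hippopmag
  rot[10] = et$hippopmagn
  rot[11] = t$hippopmagne
  rot[12] = $hippopmagnet
Sorted (with $ < everything):
  sorted[0] = $hippopmagnet
  sorted[1] = agnet$hippopm
  sorted[2] = et$hippopmagn
  sorted[3] = gnet$hippopma
  sorted[4] = hippopmagnet$
  sorted[5] = ippopmagnet$h
  sorted[6] = magnet$hippop
  sorted[7] = net$hippopmag
  sorted[8] = opmagnet$hipp
  sorted[9] = pmagnet$hippo
  sorted[10] = popmagnet$hip
  sorted[11] = ppopmagnet$hi
  sorted[12] = t$hippopmagne
sorted[7] = net$hippopmag

Answer: net$hippopmag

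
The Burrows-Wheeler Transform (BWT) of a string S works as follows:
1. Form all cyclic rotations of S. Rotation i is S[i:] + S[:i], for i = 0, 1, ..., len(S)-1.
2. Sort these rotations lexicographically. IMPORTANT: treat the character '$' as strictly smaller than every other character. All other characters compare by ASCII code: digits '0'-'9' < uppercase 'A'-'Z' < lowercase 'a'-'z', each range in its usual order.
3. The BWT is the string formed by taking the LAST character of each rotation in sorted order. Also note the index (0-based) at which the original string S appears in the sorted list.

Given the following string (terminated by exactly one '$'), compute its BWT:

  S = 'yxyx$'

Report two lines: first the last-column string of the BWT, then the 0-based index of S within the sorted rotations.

All 5 rotations (rotation i = S[i:]+S[:i]):
  rot[0] = yxyx$
  rot[1] = xyx$y
  rot[2] = yx$yx
  rot[3] = x$yxy
  rot[4] = $yxyx
Sorted (with $ < everything):
  sorted[0] = $yxyx  (last char: 'x')
  sorted[1] = x$yxy  (last char: 'y')
  sorted[2] = xyx$y  (last char: 'y')
  sorted[3] = yx$yx  (last char: 'x')
  sorted[4] = yxyx$  (last char: '$')
Last column: xyyx$
Original string S is at sorted index 4

Answer: xyyx$
4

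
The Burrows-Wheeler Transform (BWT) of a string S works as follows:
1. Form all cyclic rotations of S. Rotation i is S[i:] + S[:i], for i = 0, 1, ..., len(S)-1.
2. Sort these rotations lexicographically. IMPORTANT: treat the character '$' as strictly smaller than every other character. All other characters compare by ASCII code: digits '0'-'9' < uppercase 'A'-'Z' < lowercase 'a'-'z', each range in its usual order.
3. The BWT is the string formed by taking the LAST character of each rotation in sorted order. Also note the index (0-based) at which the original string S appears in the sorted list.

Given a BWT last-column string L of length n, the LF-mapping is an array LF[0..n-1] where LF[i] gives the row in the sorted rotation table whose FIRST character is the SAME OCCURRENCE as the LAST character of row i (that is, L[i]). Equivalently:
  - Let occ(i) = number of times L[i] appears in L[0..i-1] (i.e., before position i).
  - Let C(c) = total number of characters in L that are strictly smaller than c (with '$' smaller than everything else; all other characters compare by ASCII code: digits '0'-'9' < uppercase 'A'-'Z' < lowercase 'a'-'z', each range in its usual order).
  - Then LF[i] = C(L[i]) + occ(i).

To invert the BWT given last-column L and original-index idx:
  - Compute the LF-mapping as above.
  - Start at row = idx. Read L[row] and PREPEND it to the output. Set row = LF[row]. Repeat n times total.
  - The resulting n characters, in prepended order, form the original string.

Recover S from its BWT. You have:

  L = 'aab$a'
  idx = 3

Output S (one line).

LF mapping: 1 2 4 0 3
Walk LF starting at row 3, prepending L[row]:
  step 1: row=3, L[3]='$', prepend. Next row=LF[3]=0
  step 2: row=0, L[0]='a', prepend. Next row=LF[0]=1
  step 3: row=1, L[1]='a', prepend. Next row=LF[1]=2
  step 4: row=2, L[2]='b', prepend. Next row=LF[2]=4
  step 5: row=4, L[4]='a', prepend. Next row=LF[4]=3
Reversed output: abaa$

Answer: abaa$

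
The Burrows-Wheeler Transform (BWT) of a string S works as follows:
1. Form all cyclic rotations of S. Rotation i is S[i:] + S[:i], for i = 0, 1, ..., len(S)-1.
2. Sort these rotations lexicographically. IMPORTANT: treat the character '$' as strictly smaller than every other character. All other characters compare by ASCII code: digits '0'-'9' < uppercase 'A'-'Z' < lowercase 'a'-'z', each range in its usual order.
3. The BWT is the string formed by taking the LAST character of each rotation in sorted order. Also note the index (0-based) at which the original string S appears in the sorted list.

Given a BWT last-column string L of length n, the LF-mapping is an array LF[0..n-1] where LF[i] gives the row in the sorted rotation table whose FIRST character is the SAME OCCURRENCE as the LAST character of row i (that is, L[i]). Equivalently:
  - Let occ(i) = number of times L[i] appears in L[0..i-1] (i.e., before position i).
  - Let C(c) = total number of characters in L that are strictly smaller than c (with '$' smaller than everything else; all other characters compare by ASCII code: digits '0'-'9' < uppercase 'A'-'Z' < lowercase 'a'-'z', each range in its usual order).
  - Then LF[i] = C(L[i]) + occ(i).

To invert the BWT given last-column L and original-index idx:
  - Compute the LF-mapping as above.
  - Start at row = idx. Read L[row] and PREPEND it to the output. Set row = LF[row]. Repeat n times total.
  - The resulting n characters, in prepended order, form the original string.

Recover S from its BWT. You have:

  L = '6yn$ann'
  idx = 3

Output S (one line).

Answer: nanny6$

Derivation:
LF mapping: 1 6 3 0 2 4 5
Walk LF starting at row 3, prepending L[row]:
  step 1: row=3, L[3]='$', prepend. Next row=LF[3]=0
  step 2: row=0, L[0]='6', prepend. Next row=LF[0]=1
  step 3: row=1, L[1]='y', prepend. Next row=LF[1]=6
  step 4: row=6, L[6]='n', prepend. Next row=LF[6]=5
  step 5: row=5, L[5]='n', prepend. Next row=LF[5]=4
  step 6: row=4, L[4]='a', prepend. Next row=LF[4]=2
  step 7: row=2, L[2]='n', prepend. Next row=LF[2]=3
Reversed output: nanny6$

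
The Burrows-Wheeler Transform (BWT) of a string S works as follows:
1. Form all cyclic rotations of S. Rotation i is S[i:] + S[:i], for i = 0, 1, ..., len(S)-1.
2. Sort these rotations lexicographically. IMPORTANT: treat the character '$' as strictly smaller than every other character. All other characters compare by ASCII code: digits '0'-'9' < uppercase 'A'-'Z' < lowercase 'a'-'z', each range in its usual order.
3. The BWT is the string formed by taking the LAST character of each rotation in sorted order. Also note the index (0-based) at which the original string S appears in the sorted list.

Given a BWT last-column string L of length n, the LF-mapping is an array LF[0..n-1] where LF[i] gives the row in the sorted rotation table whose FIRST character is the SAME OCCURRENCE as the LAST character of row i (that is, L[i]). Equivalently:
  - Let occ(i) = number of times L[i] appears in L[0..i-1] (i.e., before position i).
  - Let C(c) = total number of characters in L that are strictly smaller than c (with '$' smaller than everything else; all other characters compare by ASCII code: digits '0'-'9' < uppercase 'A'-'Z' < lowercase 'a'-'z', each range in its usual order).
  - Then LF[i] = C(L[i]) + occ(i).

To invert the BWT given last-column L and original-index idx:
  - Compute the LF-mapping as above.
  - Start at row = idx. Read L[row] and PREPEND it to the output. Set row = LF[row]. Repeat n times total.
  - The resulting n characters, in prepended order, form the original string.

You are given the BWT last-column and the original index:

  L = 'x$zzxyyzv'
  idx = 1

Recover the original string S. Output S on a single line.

LF mapping: 2 0 6 7 3 4 5 8 1
Walk LF starting at row 1, prepending L[row]:
  step 1: row=1, L[1]='$', prepend. Next row=LF[1]=0
  step 2: row=0, L[0]='x', prepend. Next row=LF[0]=2
  step 3: row=2, L[2]='z', prepend. Next row=LF[2]=6
  step 4: row=6, L[6]='y', prepend. Next row=LF[6]=5
  step 5: row=5, L[5]='y', prepend. Next row=LF[5]=4
  step 6: row=4, L[4]='x', prepend. Next row=LF[4]=3
  step 7: row=3, L[3]='z', prepend. Next row=LF[3]=7
  step 8: row=7, L[7]='z', prepend. Next row=LF[7]=8
  step 9: row=8, L[8]='v', prepend. Next row=LF[8]=1
Reversed output: vzzxyyzx$

Answer: vzzxyyzx$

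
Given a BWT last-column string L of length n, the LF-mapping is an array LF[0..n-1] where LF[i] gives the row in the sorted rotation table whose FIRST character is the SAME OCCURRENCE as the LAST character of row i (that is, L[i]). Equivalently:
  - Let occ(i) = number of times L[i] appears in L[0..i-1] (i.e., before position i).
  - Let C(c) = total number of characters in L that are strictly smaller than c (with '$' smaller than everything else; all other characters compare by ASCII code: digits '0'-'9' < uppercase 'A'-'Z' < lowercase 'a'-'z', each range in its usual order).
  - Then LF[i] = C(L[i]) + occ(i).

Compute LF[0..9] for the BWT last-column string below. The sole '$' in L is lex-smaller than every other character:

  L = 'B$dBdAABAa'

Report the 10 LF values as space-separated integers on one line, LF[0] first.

Answer: 4 0 8 5 9 1 2 6 3 7

Derivation:
Char counts: '$':1, 'A':3, 'B':3, 'a':1, 'd':2
C (first-col start): C('$')=0, C('A')=1, C('B')=4, C('a')=7, C('d')=8
L[0]='B': occ=0, LF[0]=C('B')+0=4+0=4
L[1]='$': occ=0, LF[1]=C('$')+0=0+0=0
L[2]='d': occ=0, LF[2]=C('d')+0=8+0=8
L[3]='B': occ=1, LF[3]=C('B')+1=4+1=5
L[4]='d': occ=1, LF[4]=C('d')+1=8+1=9
L[5]='A': occ=0, LF[5]=C('A')+0=1+0=1
L[6]='A': occ=1, LF[6]=C('A')+1=1+1=2
L[7]='B': occ=2, LF[7]=C('B')+2=4+2=6
L[8]='A': occ=2, LF[8]=C('A')+2=1+2=3
L[9]='a': occ=0, LF[9]=C('a')+0=7+0=7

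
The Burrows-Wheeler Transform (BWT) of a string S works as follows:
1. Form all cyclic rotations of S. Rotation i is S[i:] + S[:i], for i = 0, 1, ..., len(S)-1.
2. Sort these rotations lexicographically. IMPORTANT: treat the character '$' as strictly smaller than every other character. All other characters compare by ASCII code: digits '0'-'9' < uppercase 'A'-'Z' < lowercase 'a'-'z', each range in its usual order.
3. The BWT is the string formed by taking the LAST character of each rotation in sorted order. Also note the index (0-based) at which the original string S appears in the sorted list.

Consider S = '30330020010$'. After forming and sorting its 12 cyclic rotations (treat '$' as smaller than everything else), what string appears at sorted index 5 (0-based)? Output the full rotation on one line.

Answer: 020010$30330

Derivation:
All 12 rotations (rotation i = S[i:]+S[:i]):
  rot[0] = 30330020010$
  rot[1] = 0330020010$3
  rot[2] = 330020010$30
  rot[3] = 30020010$303
  rot[4] = 0020010$3033
  rot[5] = 020010$30330
  rot[6] = 20010$303300
  rot[7] = 0010$3033002
  rot[8] = 010$30330020
  rot[9] = 10$303300200
  rot[10] = 0$3033002001
  rot[11] = $30330020010
Sorted (with $ < everything):
  sorted[0] = $30330020010
  sorted[1] = 0$3033002001
  sorted[2] = 0010$3033002
  sorted[3] = 0020010$3033
  sorted[4] = 010$30330020
  sorted[5] = 020010$30330
  sorted[6] = 0330020010$3
  sorted[7] = 10$303300200
  sorted[8] = 20010$303300
  sorted[9] = 30020010$303
  sorted[10] = 30330020010$
  sorted[11] = 330020010$30
sorted[5] = 020010$30330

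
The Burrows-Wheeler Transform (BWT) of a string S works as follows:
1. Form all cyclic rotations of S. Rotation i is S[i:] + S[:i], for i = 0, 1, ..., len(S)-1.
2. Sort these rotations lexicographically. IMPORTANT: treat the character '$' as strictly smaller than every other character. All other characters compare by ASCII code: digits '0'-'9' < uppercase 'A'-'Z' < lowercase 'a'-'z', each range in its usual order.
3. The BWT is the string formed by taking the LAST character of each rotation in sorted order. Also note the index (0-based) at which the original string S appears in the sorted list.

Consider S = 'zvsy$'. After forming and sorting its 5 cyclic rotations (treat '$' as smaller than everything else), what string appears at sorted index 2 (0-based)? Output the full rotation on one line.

All 5 rotations (rotation i = S[i:]+S[:i]):
  rot[0] = zvsy$
  rot[1] = vsy$z
  rot[2] = sy$zv
  rot[3] = y$zvs
  rot[4] = $zvsy
Sorted (with $ < everything):
  sorted[0] = $zvsy
  sorted[1] = sy$zv
  sorted[2] = vsy$z
  sorted[3] = y$zvs
  sorted[4] = zvsy$
sorted[2] = vsy$z

Answer: vsy$z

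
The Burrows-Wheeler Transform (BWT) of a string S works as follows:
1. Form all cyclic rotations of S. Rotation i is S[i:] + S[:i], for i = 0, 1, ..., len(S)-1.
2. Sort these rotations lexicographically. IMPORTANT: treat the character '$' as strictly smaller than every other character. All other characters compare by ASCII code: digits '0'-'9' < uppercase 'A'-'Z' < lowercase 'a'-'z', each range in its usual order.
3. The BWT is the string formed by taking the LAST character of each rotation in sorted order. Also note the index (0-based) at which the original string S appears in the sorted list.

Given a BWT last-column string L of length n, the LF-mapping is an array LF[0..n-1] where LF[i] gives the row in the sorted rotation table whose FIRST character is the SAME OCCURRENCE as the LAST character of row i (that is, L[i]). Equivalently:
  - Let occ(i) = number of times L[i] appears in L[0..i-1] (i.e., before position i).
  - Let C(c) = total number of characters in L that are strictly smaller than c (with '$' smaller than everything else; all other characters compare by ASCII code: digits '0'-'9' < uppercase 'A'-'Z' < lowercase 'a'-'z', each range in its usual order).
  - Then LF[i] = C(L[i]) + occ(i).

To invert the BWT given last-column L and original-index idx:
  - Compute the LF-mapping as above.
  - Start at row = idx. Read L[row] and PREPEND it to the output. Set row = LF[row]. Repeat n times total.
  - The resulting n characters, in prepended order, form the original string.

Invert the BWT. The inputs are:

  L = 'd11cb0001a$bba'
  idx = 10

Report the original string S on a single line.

LF mapping: 13 4 5 12 9 1 2 3 6 7 0 10 11 8
Walk LF starting at row 10, prepending L[row]:
  step 1: row=10, L[10]='$', prepend. Next row=LF[10]=0
  step 2: row=0, L[0]='d', prepend. Next row=LF[0]=13
  step 3: row=13, L[13]='a', prepend. Next row=LF[13]=8
  step 4: row=8, L[8]='1', prepend. Next row=LF[8]=6
  step 5: row=6, L[6]='0', prepend. Next row=LF[6]=2
  step 6: row=2, L[2]='1', prepend. Next row=LF[2]=5
  step 7: row=5, L[5]='0', prepend. Next row=LF[5]=1
  step 8: row=1, L[1]='1', prepend. Next row=LF[1]=4
  step 9: row=4, L[4]='b', prepend. Next row=LF[4]=9
  step 10: row=9, L[9]='a', prepend. Next row=LF[9]=7
  step 11: row=7, L[7]='0', prepend. Next row=LF[7]=3
  step 12: row=3, L[3]='c', prepend. Next row=LF[3]=12
  step 13: row=12, L[12]='b', prepend. Next row=LF[12]=11
  step 14: row=11, L[11]='b', prepend. Next row=LF[11]=10
Reversed output: bbc0ab10101ad$

Answer: bbc0ab10101ad$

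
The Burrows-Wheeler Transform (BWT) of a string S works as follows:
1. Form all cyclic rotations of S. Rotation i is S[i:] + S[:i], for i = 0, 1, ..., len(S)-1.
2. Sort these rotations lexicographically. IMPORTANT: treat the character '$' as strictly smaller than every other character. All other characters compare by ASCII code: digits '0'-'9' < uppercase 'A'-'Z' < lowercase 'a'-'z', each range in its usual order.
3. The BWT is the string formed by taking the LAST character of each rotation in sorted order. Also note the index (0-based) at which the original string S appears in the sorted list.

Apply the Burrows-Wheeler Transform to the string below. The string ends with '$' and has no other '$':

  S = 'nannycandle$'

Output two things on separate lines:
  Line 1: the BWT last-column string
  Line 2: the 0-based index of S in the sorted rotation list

Answer: ecnynld$aann
7

Derivation:
All 12 rotations (rotation i = S[i:]+S[:i]):
  rot[0] = nannycandle$
  rot[1] = annycandle$n
  rot[2] = nnycandle$na
  rot[3] = nycandle$nan
  rot[4] = ycandle$nann
  rot[5] = candle$nanny
  rot[6] = andle$nannyc
  rot[7] = ndle$nannyca
  rot[8] = dle$nannycan
  rot[9] = le$nannycand
  rot[10] = e$nannycandl
  rot[11] = $nannycandle
Sorted (with $ < everything):
  sorted[0] = $nannycandle  (last char: 'e')
  sorted[1] = andle$nannyc  (last char: 'c')
  sorted[2] = annycandle$n  (last char: 'n')
  sorted[3] = candle$nanny  (last char: 'y')
  sorted[4] = dle$nannycan  (last char: 'n')
  sorted[5] = e$nannycandl  (last char: 'l')
  sorted[6] = le$nannycand  (last char: 'd')
  sorted[7] = nannycandle$  (last char: '$')
  sorted[8] = ndle$nannyca  (last char: 'a')
  sorted[9] = nnycandle$na  (last char: 'a')
  sorted[10] = nycandle$nan  (last char: 'n')
  sorted[11] = ycandle$nann  (last char: 'n')
Last column: ecnynld$aann
Original string S is at sorted index 7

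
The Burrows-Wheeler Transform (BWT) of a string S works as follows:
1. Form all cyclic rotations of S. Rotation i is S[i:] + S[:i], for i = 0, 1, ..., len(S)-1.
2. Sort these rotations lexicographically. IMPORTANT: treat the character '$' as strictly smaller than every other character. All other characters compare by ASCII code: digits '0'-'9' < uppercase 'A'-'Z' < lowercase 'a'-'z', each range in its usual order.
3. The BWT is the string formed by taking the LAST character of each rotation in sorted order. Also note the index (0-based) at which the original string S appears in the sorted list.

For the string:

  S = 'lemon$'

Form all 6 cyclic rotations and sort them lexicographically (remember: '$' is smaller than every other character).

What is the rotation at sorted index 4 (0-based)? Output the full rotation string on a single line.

All 6 rotations (rotation i = S[i:]+S[:i]):
  rot[0] = lemon$
  rot[1] = emon$l
  rot[2] = mon$le
  rot[3] = on$lem
  rot[4] = n$lemo
  rot[5] = $lemon
Sorted (with $ < everything):
  sorted[0] = $lemon
  sorted[1] = emon$l
  sorted[2] = lemon$
  sorted[3] = mon$le
  sorted[4] = n$lemo
  sorted[5] = on$lem
sorted[4] = n$lemo

Answer: n$lemo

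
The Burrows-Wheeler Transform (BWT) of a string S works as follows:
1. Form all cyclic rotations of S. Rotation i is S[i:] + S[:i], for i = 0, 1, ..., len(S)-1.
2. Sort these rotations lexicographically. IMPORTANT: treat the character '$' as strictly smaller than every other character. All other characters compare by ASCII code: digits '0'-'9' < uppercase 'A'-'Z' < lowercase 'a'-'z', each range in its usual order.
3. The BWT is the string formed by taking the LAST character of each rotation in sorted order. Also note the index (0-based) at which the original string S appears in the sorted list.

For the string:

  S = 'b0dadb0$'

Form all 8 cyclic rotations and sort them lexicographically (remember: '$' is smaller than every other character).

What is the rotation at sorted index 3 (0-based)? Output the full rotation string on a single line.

All 8 rotations (rotation i = S[i:]+S[:i]):
  rot[0] = b0dadb0$
  rot[1] = 0dadb0$b
  rot[2] = dadb0$b0
  rot[3] = adb0$b0d
  rot[4] = db0$b0da
  rot[5] = b0$b0dad
  rot[6] = 0$b0dadb
  rot[7] = $b0dadb0
Sorted (with $ < everything):
  sorted[0] = $b0dadb0
  sorted[1] = 0$b0dadb
  sorted[2] = 0dadb0$b
  sorted[3] = adb0$b0d
  sorted[4] = b0$b0dad
  sorted[5] = b0dadb0$
  sorted[6] = dadb0$b0
  sorted[7] = db0$b0da
sorted[3] = adb0$b0d

Answer: adb0$b0d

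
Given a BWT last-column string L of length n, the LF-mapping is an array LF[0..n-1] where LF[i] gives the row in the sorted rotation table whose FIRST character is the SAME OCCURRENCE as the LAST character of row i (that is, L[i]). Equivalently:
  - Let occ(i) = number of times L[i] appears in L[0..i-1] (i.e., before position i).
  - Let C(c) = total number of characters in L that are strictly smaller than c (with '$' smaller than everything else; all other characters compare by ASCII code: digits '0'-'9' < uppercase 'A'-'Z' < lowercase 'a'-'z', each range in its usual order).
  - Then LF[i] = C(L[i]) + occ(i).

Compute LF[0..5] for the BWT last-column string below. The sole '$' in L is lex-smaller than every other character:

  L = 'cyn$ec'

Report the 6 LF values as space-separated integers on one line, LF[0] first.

Char counts: '$':1, 'c':2, 'e':1, 'n':1, 'y':1
C (first-col start): C('$')=0, C('c')=1, C('e')=3, C('n')=4, C('y')=5
L[0]='c': occ=0, LF[0]=C('c')+0=1+0=1
L[1]='y': occ=0, LF[1]=C('y')+0=5+0=5
L[2]='n': occ=0, LF[2]=C('n')+0=4+0=4
L[3]='$': occ=0, LF[3]=C('$')+0=0+0=0
L[4]='e': occ=0, LF[4]=C('e')+0=3+0=3
L[5]='c': occ=1, LF[5]=C('c')+1=1+1=2

Answer: 1 5 4 0 3 2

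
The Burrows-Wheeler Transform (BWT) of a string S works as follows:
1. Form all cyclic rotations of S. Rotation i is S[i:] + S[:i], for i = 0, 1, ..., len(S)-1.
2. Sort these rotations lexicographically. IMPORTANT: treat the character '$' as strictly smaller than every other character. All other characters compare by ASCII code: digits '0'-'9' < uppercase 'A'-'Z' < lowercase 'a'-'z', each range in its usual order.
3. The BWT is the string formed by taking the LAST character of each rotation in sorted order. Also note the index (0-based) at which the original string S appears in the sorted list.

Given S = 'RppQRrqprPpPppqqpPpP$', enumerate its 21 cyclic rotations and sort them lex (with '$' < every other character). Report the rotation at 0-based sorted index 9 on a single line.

Answer: pPpP$RppQRrqprPpPppqq

Derivation:
All 21 rotations (rotation i = S[i:]+S[:i]):
  rot[0] = RppQRrqprPpPppqqpPpP$
  rot[1] = ppQRrqprPpPppqqpPpP$R
  rot[2] = pQRrqprPpPppqqpPpP$Rp
  rot[3] = QRrqprPpPppqqpPpP$Rpp
  rot[4] = RrqprPpPppqqpPpP$RppQ
  rot[5] = rqprPpPppqqpPpP$RppQR
  rot[6] = qprPpPppqqpPpP$RppQRr
  rot[7] = prPpPppqqpPpP$RppQRrq
  rot[8] = rPpPppqqpPpP$RppQRrqp
  rot[9] = PpPppqqpPpP$RppQRrqpr
  rot[10] = pPppqqpPpP$RppQRrqprP
  rot[11] = PppqqpPpP$RppQRrqprPp
  rot[12] = ppqqpPpP$RppQRrqprPpP
  rot[13] = pqqpPpP$RppQRrqprPpPp
  rot[14] = qqpPpP$RppQRrqprPpPpp
  rot[15] = qpPpP$RppQRrqprPpPppq
  rot[16] = pPpP$RppQRrqprPpPppqq
  rot[17] = PpP$RppQRrqprPpPppqqp
  rot[18] = pP$RppQRrqprPpPppqqpP
  rot[19] = P$RppQRrqprPpPppqqpPp
  rot[20] = $RppQRrqprPpPppqqpPpP
Sorted (with $ < everything):
  sorted[0] = $RppQRrqprPpPppqqpPpP
  sorted[1] = P$RppQRrqprPpPppqqpPp
  sorted[2] = PpP$RppQRrqprPpPppqqp
  sorted[3] = PpPppqqpPpP$RppQRrqpr
  sorted[4] = PppqqpPpP$RppQRrqprPp
  sorted[5] = QRrqprPpPppqqpPpP$Rpp
  sorted[6] = RppQRrqprPpPppqqpPpP$
  sorted[7] = RrqprPpPppqqpPpP$RppQ
  sorted[8] = pP$RppQRrqprPpPppqqpP
  sorted[9] = pPpP$RppQRrqprPpPppqq
  sorted[10] = pPppqqpPpP$RppQRrqprP
  sorted[11] = pQRrqprPpPppqqpPpP$Rp
  sorted[12] = ppQRrqprPpPppqqpPpP$R
  sorted[13] = ppqqpPpP$RppQRrqprPpP
  sorted[14] = pqqpPpP$RppQRrqprPpPp
  sorted[15] = prPpPppqqpPpP$RppQRrq
  sorted[16] = qpPpP$RppQRrqprPpPppq
  sorted[17] = qprPpPppqqpPpP$RppQRr
  sorted[18] = qqpPpP$RppQRrqprPpPpp
  sorted[19] = rPpPppqqpPpP$RppQRrqp
  sorted[20] = rqprPpPppqqpPpP$RppQR
sorted[9] = pPpP$RppQRrqprPpPppqq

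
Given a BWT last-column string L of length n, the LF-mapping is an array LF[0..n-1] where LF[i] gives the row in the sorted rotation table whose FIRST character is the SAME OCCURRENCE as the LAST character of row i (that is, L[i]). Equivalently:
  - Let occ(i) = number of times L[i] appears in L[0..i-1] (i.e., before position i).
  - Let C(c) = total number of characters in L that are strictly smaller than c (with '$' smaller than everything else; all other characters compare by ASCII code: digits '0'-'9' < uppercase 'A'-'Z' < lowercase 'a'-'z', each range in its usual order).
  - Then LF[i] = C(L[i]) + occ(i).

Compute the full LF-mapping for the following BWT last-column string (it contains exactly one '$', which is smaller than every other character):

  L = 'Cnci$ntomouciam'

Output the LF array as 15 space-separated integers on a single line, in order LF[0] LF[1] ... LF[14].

Char counts: '$':1, 'C':1, 'a':1, 'c':2, 'i':2, 'm':2, 'n':2, 'o':2, 't':1, 'u':1
C (first-col start): C('$')=0, C('C')=1, C('a')=2, C('c')=3, C('i')=5, C('m')=7, C('n')=9, C('o')=11, C('t')=13, C('u')=14
L[0]='C': occ=0, LF[0]=C('C')+0=1+0=1
L[1]='n': occ=0, LF[1]=C('n')+0=9+0=9
L[2]='c': occ=0, LF[2]=C('c')+0=3+0=3
L[3]='i': occ=0, LF[3]=C('i')+0=5+0=5
L[4]='$': occ=0, LF[4]=C('$')+0=0+0=0
L[5]='n': occ=1, LF[5]=C('n')+1=9+1=10
L[6]='t': occ=0, LF[6]=C('t')+0=13+0=13
L[7]='o': occ=0, LF[7]=C('o')+0=11+0=11
L[8]='m': occ=0, LF[8]=C('m')+0=7+0=7
L[9]='o': occ=1, LF[9]=C('o')+1=11+1=12
L[10]='u': occ=0, LF[10]=C('u')+0=14+0=14
L[11]='c': occ=1, LF[11]=C('c')+1=3+1=4
L[12]='i': occ=1, LF[12]=C('i')+1=5+1=6
L[13]='a': occ=0, LF[13]=C('a')+0=2+0=2
L[14]='m': occ=1, LF[14]=C('m')+1=7+1=8

Answer: 1 9 3 5 0 10 13 11 7 12 14 4 6 2 8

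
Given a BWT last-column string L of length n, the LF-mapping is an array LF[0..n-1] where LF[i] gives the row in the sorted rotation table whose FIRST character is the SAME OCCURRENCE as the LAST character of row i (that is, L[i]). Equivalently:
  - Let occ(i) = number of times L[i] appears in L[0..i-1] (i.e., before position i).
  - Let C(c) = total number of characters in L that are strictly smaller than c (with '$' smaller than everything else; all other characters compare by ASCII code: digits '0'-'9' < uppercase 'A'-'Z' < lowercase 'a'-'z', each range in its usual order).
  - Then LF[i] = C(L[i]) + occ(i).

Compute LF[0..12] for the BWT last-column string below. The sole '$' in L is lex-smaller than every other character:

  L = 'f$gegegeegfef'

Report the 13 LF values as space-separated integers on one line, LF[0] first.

Char counts: '$':1, 'e':5, 'f':3, 'g':4
C (first-col start): C('$')=0, C('e')=1, C('f')=6, C('g')=9
L[0]='f': occ=0, LF[0]=C('f')+0=6+0=6
L[1]='$': occ=0, LF[1]=C('$')+0=0+0=0
L[2]='g': occ=0, LF[2]=C('g')+0=9+0=9
L[3]='e': occ=0, LF[3]=C('e')+0=1+0=1
L[4]='g': occ=1, LF[4]=C('g')+1=9+1=10
L[5]='e': occ=1, LF[5]=C('e')+1=1+1=2
L[6]='g': occ=2, LF[6]=C('g')+2=9+2=11
L[7]='e': occ=2, LF[7]=C('e')+2=1+2=3
L[8]='e': occ=3, LF[8]=C('e')+3=1+3=4
L[9]='g': occ=3, LF[9]=C('g')+3=9+3=12
L[10]='f': occ=1, LF[10]=C('f')+1=6+1=7
L[11]='e': occ=4, LF[11]=C('e')+4=1+4=5
L[12]='f': occ=2, LF[12]=C('f')+2=6+2=8

Answer: 6 0 9 1 10 2 11 3 4 12 7 5 8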